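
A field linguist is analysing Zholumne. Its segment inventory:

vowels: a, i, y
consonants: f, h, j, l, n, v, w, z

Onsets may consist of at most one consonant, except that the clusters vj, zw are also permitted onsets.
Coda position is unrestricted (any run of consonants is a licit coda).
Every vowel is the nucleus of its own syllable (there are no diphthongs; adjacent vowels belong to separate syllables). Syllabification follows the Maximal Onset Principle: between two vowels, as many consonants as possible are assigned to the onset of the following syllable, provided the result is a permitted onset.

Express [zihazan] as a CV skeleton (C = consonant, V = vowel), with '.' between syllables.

CV.CV.CVC

Vowels present: i, a, a; each is a nucleus, giving 3 syllables.
Between /i/ (V1) and /a/ (V2): /h/ is a single consonant, so it becomes the next onset.
Between /a/ (V2) and /a/ (V3): /z/ → onset of the next syllable (single consonants are always licit onsets).
Result: zi.ha.zan.
Mapping each syllable to C/V: /zi/ → CV, /ha/ → CV, /zan/ → CVC.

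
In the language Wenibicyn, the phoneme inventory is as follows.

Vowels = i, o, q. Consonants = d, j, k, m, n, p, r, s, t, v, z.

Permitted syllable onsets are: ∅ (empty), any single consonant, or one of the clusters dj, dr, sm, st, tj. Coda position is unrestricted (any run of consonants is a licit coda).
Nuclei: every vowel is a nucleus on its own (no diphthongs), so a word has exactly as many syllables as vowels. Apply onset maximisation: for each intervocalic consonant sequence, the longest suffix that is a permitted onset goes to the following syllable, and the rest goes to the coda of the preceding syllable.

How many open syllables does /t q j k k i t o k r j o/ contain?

2

The vowels are q, i, o, o — 4 nuclei, so 4 syllables.
Between /q/ (V1) and /i/ (V2): cluster /jkk/ — the longest permitted-onset suffix is /k/; onset = /k/, preceding coda = /jk/.
Between /i/ (V2) and /o/ (V3): /t/ is a single consonant, so it becomes the next onset.
Between /o/ (V3) and /o/ (V4): cluster /krj/ — the longest permitted-onset suffix is /j/; onset = /j/, preceding coda = /kr/.
Result: tqjk.ki.tokr.jo.
Classifying each syllable: /tqjk/ (closed), /ki/ (open), /tokr/ (closed), /jo/ (open).
Open syllables: 2.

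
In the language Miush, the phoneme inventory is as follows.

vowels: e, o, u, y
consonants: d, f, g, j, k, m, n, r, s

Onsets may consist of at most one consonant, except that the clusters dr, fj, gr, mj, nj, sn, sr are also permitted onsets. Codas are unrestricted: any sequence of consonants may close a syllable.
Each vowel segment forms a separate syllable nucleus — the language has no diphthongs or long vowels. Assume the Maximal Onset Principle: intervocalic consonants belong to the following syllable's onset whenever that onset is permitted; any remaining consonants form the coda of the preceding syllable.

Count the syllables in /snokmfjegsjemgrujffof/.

Nuclei (vowels): o, e, e, u, o → 5 syllables.

5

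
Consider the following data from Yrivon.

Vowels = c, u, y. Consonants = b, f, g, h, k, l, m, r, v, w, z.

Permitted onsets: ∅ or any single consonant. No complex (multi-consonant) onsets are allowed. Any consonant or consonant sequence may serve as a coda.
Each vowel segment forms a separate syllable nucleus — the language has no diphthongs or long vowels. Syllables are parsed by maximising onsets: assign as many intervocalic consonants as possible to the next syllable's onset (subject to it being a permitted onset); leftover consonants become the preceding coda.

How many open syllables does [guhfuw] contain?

Nuclei (vowels): u, u → 2 syllables.
/u…u/ gap (V1→V2): /hf/ — longest licit onset from the right is /f/, leaving /h/ as coda.
Result: guh.fuw.
Classifying each syllable: /guh/ (closed), /fuw/ (closed).
Open syllables: 0.

0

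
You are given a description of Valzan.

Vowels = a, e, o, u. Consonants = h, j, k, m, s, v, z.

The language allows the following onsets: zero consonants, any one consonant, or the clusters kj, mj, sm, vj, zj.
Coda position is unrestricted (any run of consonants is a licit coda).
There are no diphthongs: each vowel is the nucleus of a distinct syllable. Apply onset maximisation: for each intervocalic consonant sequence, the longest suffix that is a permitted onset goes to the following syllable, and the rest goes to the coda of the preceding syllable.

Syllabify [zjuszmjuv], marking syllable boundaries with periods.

zjusz.mjuv

Vowels present: u, u; each is a nucleus, giving 2 syllables.
V1 /u/ – V2 /u/: /szmj/ splits as /sz/ + /mj/ (/mj/ is the longest suffix that is a licit onset).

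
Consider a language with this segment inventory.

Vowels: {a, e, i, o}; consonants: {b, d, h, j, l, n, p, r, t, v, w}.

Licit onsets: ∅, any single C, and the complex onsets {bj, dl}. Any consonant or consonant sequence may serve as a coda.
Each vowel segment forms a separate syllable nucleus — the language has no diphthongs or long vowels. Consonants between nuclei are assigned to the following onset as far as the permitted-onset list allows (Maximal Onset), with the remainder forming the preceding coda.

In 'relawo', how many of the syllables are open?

The vowels are e, a, o — 3 nuclei, so 3 syllables.
Between /e/ (V1) and /a/ (V2): /l/ → onset of the next syllable (single consonants are always licit onsets).
Between /a/ (V2) and /o/ (V3): /w/ is a single consonant, so it becomes the next onset.
So the parse is re.la.wo.
Classifying each syllable: /re/ (open), /la/ (open), /wo/ (open).
Open syllables: 3.

3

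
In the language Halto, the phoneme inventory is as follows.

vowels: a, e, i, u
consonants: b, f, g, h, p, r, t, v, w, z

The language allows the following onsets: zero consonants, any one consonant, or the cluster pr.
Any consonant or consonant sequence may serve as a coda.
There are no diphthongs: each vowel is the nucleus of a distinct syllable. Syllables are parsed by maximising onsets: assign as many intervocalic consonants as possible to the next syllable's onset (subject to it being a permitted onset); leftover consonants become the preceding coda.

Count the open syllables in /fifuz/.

Vowels present: i, u; each is a nucleus, giving 2 syllables.
Between /i/ (V1) and /u/ (V2): /f/ → onset of the next syllable (single consonants are always licit onsets).
Putting it together: fi.fuz.
Classifying each syllable: /fi/ (open), /fuz/ (closed).
Open syllables: 1.

1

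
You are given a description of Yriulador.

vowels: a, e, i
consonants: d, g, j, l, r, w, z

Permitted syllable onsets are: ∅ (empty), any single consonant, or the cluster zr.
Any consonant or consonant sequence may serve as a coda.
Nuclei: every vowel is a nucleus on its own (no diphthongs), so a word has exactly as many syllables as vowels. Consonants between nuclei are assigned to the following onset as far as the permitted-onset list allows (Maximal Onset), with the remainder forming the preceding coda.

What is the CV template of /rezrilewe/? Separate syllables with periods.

CV.CCV.CV.CV

The vowels are e, i, e, e — 4 nuclei, so 4 syllables.
/e…i/ gap (V1→V2): /zr/ — entire cluster is a permitted onset → onset /zr/, coda ∅.
/i…e/ gap (V2→V3): /l/ → onset of the next syllable (single consonants are always licit onsets).
/e…e/ gap (V3→V4): /w/ → onset of the next syllable (single consonants are always licit onsets).
So the parse is re.zri.le.we.
Mapping each syllable to C/V: /re/ → CV, /zri/ → CCV, /le/ → CV, /we/ → CV.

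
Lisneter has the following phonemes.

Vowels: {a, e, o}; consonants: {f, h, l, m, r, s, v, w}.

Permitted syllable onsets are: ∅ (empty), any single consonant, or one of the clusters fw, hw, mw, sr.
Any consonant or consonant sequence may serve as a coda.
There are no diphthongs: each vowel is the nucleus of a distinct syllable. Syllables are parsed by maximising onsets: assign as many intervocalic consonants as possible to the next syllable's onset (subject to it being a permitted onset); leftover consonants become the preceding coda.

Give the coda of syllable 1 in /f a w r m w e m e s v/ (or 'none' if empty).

The vowels are a, e, e — 3 nuclei, so 3 syllables.
Between /a/ (V1) and /e/ (V2): /wrmw/; trying suffixes from longest down, /mw/ is the first permitted one, so coda /wr/ | onset /mw/.
Between /e/ (V2) and /e/ (V3): /m/ → onset of the next syllable (single consonants are always licit onsets).
Putting it together: fawr.mwe.mesv.
Syllable 1 is /fawr/: onset /f/, nucleus /a/, coda /wr/.

wr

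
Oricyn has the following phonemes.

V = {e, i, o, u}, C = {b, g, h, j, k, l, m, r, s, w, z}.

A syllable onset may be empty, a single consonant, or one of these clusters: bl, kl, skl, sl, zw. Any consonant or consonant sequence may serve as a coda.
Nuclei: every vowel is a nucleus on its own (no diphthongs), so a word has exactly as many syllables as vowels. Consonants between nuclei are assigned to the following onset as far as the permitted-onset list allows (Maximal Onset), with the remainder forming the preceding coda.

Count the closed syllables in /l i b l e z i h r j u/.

1

The vowels are i, e, i, u — 4 nuclei, so 4 syllables.
/i…e/ gap (V1→V2): /bl/ is a licit onset in full, so it all attaches to the next syllable.
/e…i/ gap (V2→V3): /z/ → onset of the next syllable (single consonants are always licit onsets).
/i…u/ gap (V3→V4): /hrj/ splits as /hr/ + /j/ (/j/ is the longest suffix that is a licit onset).
Syllabification: li.ble.zihr.ju.
Classifying each syllable: /li/ (open), /ble/ (open), /zihr/ (closed), /ju/ (open).
Closed syllables: 1.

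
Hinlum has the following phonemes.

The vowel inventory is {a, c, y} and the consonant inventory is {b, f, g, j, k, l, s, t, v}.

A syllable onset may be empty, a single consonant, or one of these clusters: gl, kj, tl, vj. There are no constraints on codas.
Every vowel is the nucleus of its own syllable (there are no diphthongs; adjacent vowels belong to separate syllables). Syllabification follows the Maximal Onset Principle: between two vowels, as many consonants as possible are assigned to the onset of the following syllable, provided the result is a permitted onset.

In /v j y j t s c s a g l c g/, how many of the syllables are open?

Vowels present: y, c, a, c; each is a nucleus, giving 4 syllables.
/y…c/ gap (V1→V2): /jts/ — longest licit onset from the right is /s/, leaving /jt/ as coda.
/c…a/ gap (V2→V3): /s/ is a single consonant, so it becomes the next onset.
/a…c/ gap (V3→V4): /gl/ is a licit onset in full, so it all attaches to the next syllable.
So the parse is vjyjt.sc.sa.glcg.
Classifying each syllable: /vjyjt/ (closed), /sc/ (open), /sa/ (open), /glcg/ (closed).
Open syllables: 2.

2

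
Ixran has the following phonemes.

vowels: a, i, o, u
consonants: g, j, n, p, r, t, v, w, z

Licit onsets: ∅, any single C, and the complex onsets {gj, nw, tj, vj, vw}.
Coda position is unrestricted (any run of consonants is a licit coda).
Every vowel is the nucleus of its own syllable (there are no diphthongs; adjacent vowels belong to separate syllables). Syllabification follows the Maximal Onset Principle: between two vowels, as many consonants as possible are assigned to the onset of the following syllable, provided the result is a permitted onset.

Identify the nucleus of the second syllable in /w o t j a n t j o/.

a

Vowels present: o, a, o; each is a nucleus, giving 3 syllables.
The second nucleus (vowel 2 from the left) is /a/.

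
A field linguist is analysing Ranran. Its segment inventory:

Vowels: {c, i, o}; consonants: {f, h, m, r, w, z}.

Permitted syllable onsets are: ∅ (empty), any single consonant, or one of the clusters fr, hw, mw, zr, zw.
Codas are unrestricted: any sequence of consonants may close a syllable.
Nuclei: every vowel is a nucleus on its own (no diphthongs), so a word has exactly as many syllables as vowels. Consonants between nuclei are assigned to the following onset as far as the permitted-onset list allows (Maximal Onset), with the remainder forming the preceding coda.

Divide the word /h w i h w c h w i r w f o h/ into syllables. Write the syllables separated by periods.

hwi.hwc.hwirw.foh

Nuclei (vowels): i, c, i, o → 4 syllables.
Between /i/ (V1) and /c/ (V2): /hw/ — entire cluster is a permitted onset → onset /hw/, coda ∅.
Between /c/ (V2) and /i/ (V3): /hw/ — entire cluster is a permitted onset → onset /hw/, coda ∅.
Between /i/ (V3) and /o/ (V4): /rwf/ — longest licit onset from the right is /f/, leaving /rw/ as coda.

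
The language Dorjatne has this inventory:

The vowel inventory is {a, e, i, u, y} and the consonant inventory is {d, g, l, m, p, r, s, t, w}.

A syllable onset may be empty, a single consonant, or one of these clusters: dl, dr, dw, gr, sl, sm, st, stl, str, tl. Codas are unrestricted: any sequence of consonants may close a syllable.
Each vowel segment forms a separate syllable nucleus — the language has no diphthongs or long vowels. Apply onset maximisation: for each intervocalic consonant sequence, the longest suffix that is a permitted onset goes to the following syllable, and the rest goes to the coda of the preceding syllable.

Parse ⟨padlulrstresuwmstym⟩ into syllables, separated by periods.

pa.dlulr.stre.suwm.stym

Nuclei (vowels): a, u, e, u, y → 5 syllables.
/a…u/ gap (V1→V2): /dl/ is a licit onset in full, so it all attaches to the next syllable.
/u…e/ gap (V2→V3): cluster /lrstr/ — the longest permitted-onset suffix is /str/; onset = /str/, preceding coda = /lr/.
/e…u/ gap (V3→V4): /s/ → onset of the next syllable (single consonants are always licit onsets).
/u…y/ gap (V4→V5): /wmst/; trying suffixes from longest down, /st/ is the first permitted one, so coda /wm/ | onset /st/.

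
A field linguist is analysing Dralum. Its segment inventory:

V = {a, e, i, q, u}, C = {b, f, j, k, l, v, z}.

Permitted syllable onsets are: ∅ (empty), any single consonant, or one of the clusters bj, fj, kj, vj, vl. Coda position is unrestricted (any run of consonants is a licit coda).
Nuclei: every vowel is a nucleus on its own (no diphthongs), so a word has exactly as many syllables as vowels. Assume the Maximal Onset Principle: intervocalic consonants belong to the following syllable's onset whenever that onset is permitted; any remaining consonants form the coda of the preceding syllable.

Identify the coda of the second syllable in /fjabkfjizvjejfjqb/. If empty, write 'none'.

Nuclei (vowels): a, i, e, q → 4 syllables.
σ1/σ2 boundary: /bkfj/ — longest licit onset from the right is /fj/, leaving /bk/ as coda.
σ2/σ3 boundary: /zvj/ splits as /z/ + /vj/ (/vj/ is the longest suffix that is a licit onset).
σ3/σ4 boundary: /jfj/ splits as /j/ + /fj/ (/fj/ is the longest suffix that is a licit onset).
So the parse is fjabk.fjiz.vjej.fjqb.
Syllable 2 is /fjiz/: onset /fj/, nucleus /i/, coda /z/.

z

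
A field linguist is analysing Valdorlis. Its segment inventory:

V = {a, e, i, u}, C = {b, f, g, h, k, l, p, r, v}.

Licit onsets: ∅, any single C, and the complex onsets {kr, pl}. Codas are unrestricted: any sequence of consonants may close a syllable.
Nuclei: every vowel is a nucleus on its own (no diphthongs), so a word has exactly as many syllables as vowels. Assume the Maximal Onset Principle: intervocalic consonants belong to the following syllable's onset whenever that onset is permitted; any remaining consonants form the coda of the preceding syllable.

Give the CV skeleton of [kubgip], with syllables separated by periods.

CVC.CVC

Nuclei (vowels): u, i → 2 syllables.
Between /u/ (V1) and /i/ (V2): /bg/; trying suffixes from longest down, /g/ is the first permitted one, so coda /b/ | onset /g/.
Putting it together: kub.gip.
Mapping each syllable to C/V: /kub/ → CVC, /gip/ → CVC.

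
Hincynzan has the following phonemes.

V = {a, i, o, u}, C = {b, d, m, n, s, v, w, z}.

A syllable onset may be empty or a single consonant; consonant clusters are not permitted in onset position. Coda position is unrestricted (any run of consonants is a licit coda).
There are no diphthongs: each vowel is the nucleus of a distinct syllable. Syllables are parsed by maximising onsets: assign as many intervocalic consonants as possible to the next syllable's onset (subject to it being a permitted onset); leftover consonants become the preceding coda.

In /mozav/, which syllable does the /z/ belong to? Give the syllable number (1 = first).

2

Vowels present: o, a; each is a nucleus, giving 2 syllables.
σ1/σ2 boundary: /z/ is a single consonant, so it becomes the next onset.
So the parse is mo.zav.
The /z/ is in the onset of syllable 2 (/zav/).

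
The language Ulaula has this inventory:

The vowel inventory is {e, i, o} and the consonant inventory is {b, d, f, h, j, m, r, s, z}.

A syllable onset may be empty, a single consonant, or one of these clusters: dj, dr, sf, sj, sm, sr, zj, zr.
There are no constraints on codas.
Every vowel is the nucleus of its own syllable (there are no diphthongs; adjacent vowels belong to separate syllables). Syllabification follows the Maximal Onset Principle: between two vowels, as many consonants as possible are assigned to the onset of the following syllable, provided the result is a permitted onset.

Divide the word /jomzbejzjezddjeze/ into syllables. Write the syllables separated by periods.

jomz.bej.zjezd.dje.ze

The vowels are o, e, e, e, e — 5 nuclei, so 5 syllables.
V1 /o/ – V2 /e/: /mzb/ splits as /mz/ + /b/ (/b/ is the longest suffix that is a licit onset).
V2 /e/ – V3 /e/: /jzj/ splits as /j/ + /zj/ (/zj/ is the longest suffix that is a licit onset).
V3 /e/ – V4 /e/: /zddj/; trying suffixes from longest down, /dj/ is the first permitted one, so coda /zd/ | onset /dj/.
V4 /e/ – V5 /e/: just /z/ — single C goes to the following onset.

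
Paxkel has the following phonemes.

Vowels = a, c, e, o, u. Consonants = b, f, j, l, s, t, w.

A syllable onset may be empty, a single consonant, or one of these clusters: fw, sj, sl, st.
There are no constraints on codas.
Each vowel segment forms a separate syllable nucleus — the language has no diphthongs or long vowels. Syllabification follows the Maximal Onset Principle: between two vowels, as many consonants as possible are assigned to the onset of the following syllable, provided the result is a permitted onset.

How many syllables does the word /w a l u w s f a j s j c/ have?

Nuclei (vowels): a, u, a, c → 4 syllables.

4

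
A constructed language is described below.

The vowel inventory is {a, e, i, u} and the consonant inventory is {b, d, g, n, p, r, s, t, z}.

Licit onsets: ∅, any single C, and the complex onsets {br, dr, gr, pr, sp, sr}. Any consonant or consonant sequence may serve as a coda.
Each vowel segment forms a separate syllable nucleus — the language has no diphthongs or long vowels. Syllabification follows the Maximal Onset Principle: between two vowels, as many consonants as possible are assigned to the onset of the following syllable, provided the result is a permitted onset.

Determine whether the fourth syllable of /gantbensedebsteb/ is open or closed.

closed

Nuclei (vowels): a, e, e, e, e → 5 syllables.
/a…e/ gap (V1→V2): /ntb/ — longest licit onset from the right is /b/, leaving /nt/ as coda.
/e…e/ gap (V2→V3): /ns/ — longest licit onset from the right is /s/, leaving /n/ as coda.
/e…e/ gap (V3→V4): /d/ → onset of the next syllable (single consonants are always licit onsets).
/e…e/ gap (V4→V5): /bst/; trying suffixes from longest down, /t/ is the first permitted one, so coda /bs/ | onset /t/.
Putting it together: gant.ben.se.debs.teb.
Syllable 4 is /debs/ with coda /bs/, so it is closed.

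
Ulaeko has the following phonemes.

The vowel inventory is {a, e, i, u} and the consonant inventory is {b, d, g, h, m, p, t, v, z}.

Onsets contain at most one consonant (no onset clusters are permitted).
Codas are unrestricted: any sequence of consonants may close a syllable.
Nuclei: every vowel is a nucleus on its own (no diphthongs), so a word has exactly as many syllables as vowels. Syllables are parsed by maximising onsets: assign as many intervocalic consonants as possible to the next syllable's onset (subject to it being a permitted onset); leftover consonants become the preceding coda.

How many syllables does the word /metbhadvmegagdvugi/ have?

6

Vowels present: e, a, e, a, u, i; each is a nucleus, giving 6 syllables.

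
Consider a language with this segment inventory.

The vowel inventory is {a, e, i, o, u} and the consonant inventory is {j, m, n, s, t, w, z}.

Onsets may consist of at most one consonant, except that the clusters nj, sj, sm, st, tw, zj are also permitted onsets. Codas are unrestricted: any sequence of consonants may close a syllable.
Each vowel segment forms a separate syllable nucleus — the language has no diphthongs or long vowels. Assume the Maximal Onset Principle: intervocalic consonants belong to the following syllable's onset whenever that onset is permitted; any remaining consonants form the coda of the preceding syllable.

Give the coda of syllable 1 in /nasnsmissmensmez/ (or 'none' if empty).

sn

Vowels present: a, i, e, e; each is a nucleus, giving 4 syllables.
V1 /a/ – V2 /i/: cluster /snsm/ — the longest permitted-onset suffix is /sm/; onset = /sm/, preceding coda = /sn/.
V2 /i/ – V3 /e/: /ssm/ splits as /s/ + /sm/ (/sm/ is the longest suffix that is a licit onset).
V3 /e/ – V4 /e/: cluster /nsm/ — the longest permitted-onset suffix is /sm/; onset = /sm/, preceding coda = /n/.
So the parse is nasn.smis.smen.smez.
Syllable 1 is /nasn/: onset /n/, nucleus /a/, coda /sn/.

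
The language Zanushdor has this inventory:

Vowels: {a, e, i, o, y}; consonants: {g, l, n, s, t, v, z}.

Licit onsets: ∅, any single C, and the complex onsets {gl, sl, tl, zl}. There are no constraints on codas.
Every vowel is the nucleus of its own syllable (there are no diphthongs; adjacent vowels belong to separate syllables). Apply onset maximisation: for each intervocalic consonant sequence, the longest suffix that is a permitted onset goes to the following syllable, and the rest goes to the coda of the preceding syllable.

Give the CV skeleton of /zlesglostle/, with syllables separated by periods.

Vowels present: e, o, e; each is a nucleus, giving 3 syllables.
V1 /e/ – V2 /o/: /sgl/ — longest licit onset from the right is /gl/, leaving /s/ as coda.
V2 /o/ – V3 /e/: /stl/ — longest licit onset from the right is /tl/, leaving /s/ as coda.
Syllabification: zles.glos.tle.
Mapping each syllable to C/V: /zles/ → CCVC, /glos/ → CCVC, /tle/ → CCV.

CCVC.CCVC.CCV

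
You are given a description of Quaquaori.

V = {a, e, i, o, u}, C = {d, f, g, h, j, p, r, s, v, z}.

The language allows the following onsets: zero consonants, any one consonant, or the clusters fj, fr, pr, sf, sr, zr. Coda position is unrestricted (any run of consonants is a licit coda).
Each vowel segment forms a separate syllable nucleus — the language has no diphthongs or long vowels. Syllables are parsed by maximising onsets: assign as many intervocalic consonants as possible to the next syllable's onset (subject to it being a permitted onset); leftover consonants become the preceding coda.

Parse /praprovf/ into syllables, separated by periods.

Vowels present: a, o; each is a nucleus, giving 2 syllables.
/a…o/ gap (V1→V2): /pr/ — entire cluster is a permitted onset → onset /pr/, coda ∅.

pra.provf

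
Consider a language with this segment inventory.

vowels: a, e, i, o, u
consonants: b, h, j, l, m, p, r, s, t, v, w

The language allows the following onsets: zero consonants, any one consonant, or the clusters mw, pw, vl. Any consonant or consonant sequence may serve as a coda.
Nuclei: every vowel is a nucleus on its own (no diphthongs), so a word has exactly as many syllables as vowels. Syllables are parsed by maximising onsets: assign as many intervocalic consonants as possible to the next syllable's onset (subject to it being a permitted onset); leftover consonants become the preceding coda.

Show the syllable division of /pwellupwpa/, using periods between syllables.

pwel.lupw.pa

Vowels present: e, u, a; each is a nucleus, giving 3 syllables.
/e…u/ gap (V1→V2): /ll/ — longest licit onset from the right is /l/, leaving /l/ as coda.
/u…a/ gap (V2→V3): /pwp/ splits as /pw/ + /p/ (/p/ is the longest suffix that is a licit onset).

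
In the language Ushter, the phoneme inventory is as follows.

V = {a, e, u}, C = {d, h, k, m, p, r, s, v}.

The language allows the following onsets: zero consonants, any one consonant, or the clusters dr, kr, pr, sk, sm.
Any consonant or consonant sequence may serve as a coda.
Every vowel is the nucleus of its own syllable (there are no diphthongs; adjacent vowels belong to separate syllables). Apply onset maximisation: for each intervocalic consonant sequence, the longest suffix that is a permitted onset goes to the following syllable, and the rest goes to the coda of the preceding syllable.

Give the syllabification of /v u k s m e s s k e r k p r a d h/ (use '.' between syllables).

vuk.smes.skerk.pradh

The vowels are u, e, e, a — 4 nuclei, so 4 syllables.
V1 /u/ – V2 /e/: cluster /ksm/ — the longest permitted-onset suffix is /sm/; onset = /sm/, preceding coda = /k/.
V2 /e/ – V3 /e/: /ssk/ splits as /s/ + /sk/ (/sk/ is the longest suffix that is a licit onset).
V3 /e/ – V4 /a/: /rkpr/; trying suffixes from longest down, /pr/ is the first permitted one, so coda /rk/ | onset /pr/.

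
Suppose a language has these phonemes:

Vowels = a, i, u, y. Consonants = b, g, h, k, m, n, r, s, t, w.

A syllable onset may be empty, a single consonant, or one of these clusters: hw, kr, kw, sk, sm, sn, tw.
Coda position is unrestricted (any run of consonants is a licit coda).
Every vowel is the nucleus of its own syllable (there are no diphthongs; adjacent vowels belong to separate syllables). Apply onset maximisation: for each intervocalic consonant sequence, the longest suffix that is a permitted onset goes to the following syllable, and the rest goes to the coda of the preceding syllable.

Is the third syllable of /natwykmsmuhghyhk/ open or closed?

The vowels are a, y, u, y — 4 nuclei, so 4 syllables.
σ1/σ2 boundary: /tw/ — entire cluster is a permitted onset → onset /tw/, coda ∅.
σ2/σ3 boundary: cluster /kmsm/ — the longest permitted-onset suffix is /sm/; onset = /sm/, preceding coda = /km/.
σ3/σ4 boundary: cluster /hgh/ — the longest permitted-onset suffix is /h/; onset = /h/, preceding coda = /hg/.
Syllabification: na.twykm.smuhg.hyhk.
Syllable 3 is /smuhg/ with coda /hg/, so it is closed.

closed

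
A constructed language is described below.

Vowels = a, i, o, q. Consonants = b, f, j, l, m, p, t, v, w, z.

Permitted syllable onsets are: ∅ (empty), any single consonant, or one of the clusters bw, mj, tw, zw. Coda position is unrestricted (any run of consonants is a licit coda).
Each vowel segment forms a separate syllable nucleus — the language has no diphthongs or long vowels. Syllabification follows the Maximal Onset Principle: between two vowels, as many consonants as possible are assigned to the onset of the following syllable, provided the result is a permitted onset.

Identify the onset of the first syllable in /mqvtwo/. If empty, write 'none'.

m

Vowels present: q, o; each is a nucleus, giving 2 syllables.
/q…o/ gap (V1→V2): /vtw/ — longest licit onset from the right is /tw/, leaving /v/ as coda.
Syllabification: mqv.two.
Syllable 1 is /mqv/: onset /m/, nucleus /q/, coda /v/.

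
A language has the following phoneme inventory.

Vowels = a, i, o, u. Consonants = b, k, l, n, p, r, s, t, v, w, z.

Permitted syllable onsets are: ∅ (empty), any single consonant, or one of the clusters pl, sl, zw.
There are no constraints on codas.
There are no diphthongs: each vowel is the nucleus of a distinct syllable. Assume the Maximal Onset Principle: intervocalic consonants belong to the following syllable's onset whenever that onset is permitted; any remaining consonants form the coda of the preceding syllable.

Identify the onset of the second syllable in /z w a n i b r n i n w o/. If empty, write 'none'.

n

Vowels present: a, i, i, o; each is a nucleus, giving 4 syllables.
V1 /a/ – V2 /i/: /n/ is a single consonant, so it becomes the next onset.
V2 /i/ – V3 /i/: cluster /brn/ — the longest permitted-onset suffix is /n/; onset = /n/, preceding coda = /br/.
V3 /i/ – V4 /o/: /nw/ — longest licit onset from the right is /w/, leaving /n/ as coda.
So the parse is zwa.nibr.nin.wo.
Syllable 2 is /nibr/: onset /n/, nucleus /i/, coda /br/.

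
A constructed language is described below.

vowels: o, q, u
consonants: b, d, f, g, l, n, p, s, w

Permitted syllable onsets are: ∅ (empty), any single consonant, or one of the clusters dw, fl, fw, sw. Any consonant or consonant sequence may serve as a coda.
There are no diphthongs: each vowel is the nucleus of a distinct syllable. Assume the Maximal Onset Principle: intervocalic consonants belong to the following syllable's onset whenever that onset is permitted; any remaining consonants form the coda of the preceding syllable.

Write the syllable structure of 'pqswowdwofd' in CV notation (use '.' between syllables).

CV.CCVC.CCVCC

Nuclei (vowels): q, o, o → 3 syllables.
V1 /q/ – V2 /o/: cluster /sw/ — /sw/ is itself a permitted onset, so the whole cluster goes right; preceding coda = ∅.
V2 /o/ – V3 /o/: /wdw/ — longest licit onset from the right is /dw/, leaving /w/ as coda.
So the parse is pq.swow.dwofd.
Mapping each syllable to C/V: /pq/ → CV, /swow/ → CCVC, /dwofd/ → CCVCC.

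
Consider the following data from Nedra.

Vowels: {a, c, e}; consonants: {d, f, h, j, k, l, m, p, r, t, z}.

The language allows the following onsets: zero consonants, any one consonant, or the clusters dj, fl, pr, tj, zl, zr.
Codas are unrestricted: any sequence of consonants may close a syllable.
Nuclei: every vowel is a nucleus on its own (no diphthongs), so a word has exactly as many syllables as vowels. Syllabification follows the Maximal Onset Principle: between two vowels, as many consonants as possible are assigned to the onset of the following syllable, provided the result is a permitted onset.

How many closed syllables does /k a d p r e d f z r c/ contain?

The vowels are a, e, c — 3 nuclei, so 3 syllables.
σ1/σ2 boundary: /dpr/; trying suffixes from longest down, /pr/ is the first permitted one, so coda /d/ | onset /pr/.
σ2/σ3 boundary: cluster /dfzr/ — the longest permitted-onset suffix is /zr/; onset = /zr/, preceding coda = /df/.
Putting it together: kad.predf.zrc.
Classifying each syllable: /kad/ (closed), /predf/ (closed), /zrc/ (open).
Closed syllables: 2.

2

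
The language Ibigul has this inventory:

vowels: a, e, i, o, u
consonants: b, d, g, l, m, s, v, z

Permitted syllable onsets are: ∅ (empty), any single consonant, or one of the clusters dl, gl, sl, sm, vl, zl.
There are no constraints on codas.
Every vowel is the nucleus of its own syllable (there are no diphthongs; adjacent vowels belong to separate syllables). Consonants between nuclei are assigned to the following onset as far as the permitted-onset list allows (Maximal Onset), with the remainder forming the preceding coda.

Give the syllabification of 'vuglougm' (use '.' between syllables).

vu.glo.ugm

The vowels are u, o, u — 3 nuclei, so 3 syllables.
Between /u/ (V1) and /o/ (V2): /gl/ is a licit onset in full, so it all attaches to the next syllable.
Between /o/ (V2) and /u/ (V3): nothing intervenes; syllable break is V.V.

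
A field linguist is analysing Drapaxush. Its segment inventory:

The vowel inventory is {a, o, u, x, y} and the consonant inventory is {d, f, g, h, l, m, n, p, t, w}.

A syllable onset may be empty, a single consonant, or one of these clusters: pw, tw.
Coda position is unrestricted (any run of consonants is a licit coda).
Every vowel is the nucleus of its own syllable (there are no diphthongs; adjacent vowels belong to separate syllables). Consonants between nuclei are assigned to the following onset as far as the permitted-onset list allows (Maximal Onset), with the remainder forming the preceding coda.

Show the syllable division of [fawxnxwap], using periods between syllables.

Vowels present: a, x, x, a; each is a nucleus, giving 4 syllables.
V1 /a/ – V2 /x/: /w/ → onset of the next syllable (single consonants are always licit onsets).
V2 /x/ – V3 /x/: just /n/ — single C goes to the following onset.
V3 /x/ – V4 /a/: just /w/ — single C goes to the following onset.

fa.wx.nx.wap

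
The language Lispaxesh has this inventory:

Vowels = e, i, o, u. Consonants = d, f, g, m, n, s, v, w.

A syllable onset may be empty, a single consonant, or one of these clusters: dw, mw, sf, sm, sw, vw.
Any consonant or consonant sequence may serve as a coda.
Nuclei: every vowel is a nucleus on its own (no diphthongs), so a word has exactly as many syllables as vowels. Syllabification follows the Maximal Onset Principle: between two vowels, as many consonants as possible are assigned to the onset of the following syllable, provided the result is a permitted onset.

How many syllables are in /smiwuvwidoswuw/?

5

Vowels present: i, u, i, o, u; each is a nucleus, giving 5 syllables.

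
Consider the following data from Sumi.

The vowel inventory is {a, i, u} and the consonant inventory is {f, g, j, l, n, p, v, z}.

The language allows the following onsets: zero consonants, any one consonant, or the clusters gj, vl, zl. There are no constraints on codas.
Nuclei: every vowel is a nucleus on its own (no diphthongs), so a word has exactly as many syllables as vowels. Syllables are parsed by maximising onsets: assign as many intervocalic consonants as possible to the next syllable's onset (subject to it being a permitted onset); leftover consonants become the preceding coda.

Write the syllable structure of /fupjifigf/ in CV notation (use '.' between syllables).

CVC.CV.CVCC

Nuclei (vowels): u, i, i → 3 syllables.
V1 /u/ – V2 /i/: /pj/ splits as /p/ + /j/ (/j/ is the longest suffix that is a licit onset).
V2 /i/ – V3 /i/: /f/ → onset of the next syllable (single consonants are always licit onsets).
Putting it together: fup.ji.figf.
Mapping each syllable to C/V: /fup/ → CVC, /ji/ → CV, /figf/ → CVCC.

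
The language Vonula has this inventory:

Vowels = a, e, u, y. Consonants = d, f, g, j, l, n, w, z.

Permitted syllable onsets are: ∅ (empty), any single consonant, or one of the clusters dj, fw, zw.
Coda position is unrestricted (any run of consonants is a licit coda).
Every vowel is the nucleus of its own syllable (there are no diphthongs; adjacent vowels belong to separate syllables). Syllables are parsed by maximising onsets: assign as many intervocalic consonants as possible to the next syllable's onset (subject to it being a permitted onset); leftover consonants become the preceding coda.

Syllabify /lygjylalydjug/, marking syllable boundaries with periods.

lyg.jy.la.ly.djug

The vowels are y, y, a, y, u — 5 nuclei, so 5 syllables.
σ1/σ2 boundary: cluster /gj/ — the longest permitted-onset suffix is /j/; onset = /j/, preceding coda = /g/.
σ2/σ3 boundary: just /l/ — single C goes to the following onset.
σ3/σ4 boundary: /l/ is a single consonant, so it becomes the next onset.
σ4/σ5 boundary: /dj/ is a licit onset in full, so it all attaches to the next syllable.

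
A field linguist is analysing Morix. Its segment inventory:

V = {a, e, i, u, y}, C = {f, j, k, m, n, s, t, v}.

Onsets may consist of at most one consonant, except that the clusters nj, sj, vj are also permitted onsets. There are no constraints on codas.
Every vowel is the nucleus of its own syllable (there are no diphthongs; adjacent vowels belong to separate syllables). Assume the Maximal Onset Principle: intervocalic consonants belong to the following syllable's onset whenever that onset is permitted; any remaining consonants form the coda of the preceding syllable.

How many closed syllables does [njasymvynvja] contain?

2

The vowels are a, y, y, a — 4 nuclei, so 4 syllables.
σ1/σ2 boundary: /s/ → onset of the next syllable (single consonants are always licit onsets).
σ2/σ3 boundary: cluster /mv/ — the longest permitted-onset suffix is /v/; onset = /v/, preceding coda = /m/.
σ3/σ4 boundary: /nvj/ splits as /n/ + /vj/ (/vj/ is the longest suffix that is a licit onset).
Syllabification: nja.sym.vyn.vja.
Classifying each syllable: /nja/ (open), /sym/ (closed), /vyn/ (closed), /vja/ (open).
Closed syllables: 2.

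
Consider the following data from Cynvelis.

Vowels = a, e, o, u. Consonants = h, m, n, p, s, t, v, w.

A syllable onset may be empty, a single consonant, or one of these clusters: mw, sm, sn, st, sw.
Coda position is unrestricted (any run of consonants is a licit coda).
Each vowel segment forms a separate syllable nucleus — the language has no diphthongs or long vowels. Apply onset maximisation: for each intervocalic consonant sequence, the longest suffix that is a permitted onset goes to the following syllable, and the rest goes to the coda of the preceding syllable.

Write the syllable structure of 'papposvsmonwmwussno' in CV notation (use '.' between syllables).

Vowels present: a, o, o, u, o; each is a nucleus, giving 5 syllables.
Between /a/ (V1) and /o/ (V2): /pp/; trying suffixes from longest down, /p/ is the first permitted one, so coda /p/ | onset /p/.
Between /o/ (V2) and /o/ (V3): cluster /svsm/ — the longest permitted-onset suffix is /sm/; onset = /sm/, preceding coda = /sv/.
Between /o/ (V3) and /u/ (V4): /nwmw/ splits as /nw/ + /mw/ (/mw/ is the longest suffix that is a licit onset).
Between /u/ (V4) and /o/ (V5): /ssn/; trying suffixes from longest down, /sn/ is the first permitted one, so coda /s/ | onset /sn/.
So the parse is pap.posv.smonw.mwus.sno.
Mapping each syllable to C/V: /pap/ → CVC, /posv/ → CVCC, /smonw/ → CCVCC, /mwus/ → CCVC, /sno/ → CCV.

CVC.CVCC.CCVCC.CCVC.CCV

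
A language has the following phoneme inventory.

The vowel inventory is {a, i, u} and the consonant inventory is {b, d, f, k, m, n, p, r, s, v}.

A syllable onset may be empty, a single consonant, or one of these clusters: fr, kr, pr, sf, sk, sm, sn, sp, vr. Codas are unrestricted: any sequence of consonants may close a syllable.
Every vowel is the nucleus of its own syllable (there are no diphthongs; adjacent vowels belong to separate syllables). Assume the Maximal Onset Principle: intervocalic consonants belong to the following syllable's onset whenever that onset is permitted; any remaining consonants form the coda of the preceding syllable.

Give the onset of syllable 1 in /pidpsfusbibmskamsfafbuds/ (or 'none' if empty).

Vowels present: i, u, i, a, a, u; each is a nucleus, giving 6 syllables.
Between /i/ (V1) and /u/ (V2): cluster /dpsf/ — the longest permitted-onset suffix is /sf/; onset = /sf/, preceding coda = /dp/.
Between /u/ (V2) and /i/ (V3): /sb/ — longest licit onset from the right is /b/, leaving /s/ as coda.
Between /i/ (V3) and /a/ (V4): /bmsk/ splits as /bm/ + /sk/ (/sk/ is the longest suffix that is a licit onset).
Between /a/ (V4) and /a/ (V5): /msf/ — longest licit onset from the right is /sf/, leaving /m/ as coda.
Between /a/ (V5) and /u/ (V6): cluster /fb/ — the longest permitted-onset suffix is /b/; onset = /b/, preceding coda = /f/.
Syllabification: pidp.sfus.bibm.skam.sfaf.buds.
Syllable 1 is /pidp/: onset /p/, nucleus /i/, coda /dp/.

p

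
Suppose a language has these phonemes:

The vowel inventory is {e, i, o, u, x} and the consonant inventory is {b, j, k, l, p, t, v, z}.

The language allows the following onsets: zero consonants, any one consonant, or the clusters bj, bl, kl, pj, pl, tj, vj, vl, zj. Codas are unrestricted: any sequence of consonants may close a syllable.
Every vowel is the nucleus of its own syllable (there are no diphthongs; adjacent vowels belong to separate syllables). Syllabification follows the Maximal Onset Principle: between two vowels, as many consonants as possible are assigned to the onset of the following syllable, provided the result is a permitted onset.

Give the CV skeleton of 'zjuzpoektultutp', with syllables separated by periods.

CCVC.CV.VC.CVC.CVCC

Vowels present: u, o, e, u, u; each is a nucleus, giving 5 syllables.
Between /u/ (V1) and /o/ (V2): /zp/ — longest licit onset from the right is /p/, leaving /z/ as coda.
Between /o/ (V2) and /e/ (V3): no consonants, so the boundary falls immediately after /o/.
Between /e/ (V3) and /u/ (V4): /kt/ — longest licit onset from the right is /t/, leaving /k/ as coda.
Between /u/ (V4) and /u/ (V5): /lt/ — longest licit onset from the right is /t/, leaving /l/ as coda.
So the parse is zjuz.po.ek.tul.tutp.
Mapping each syllable to C/V: /zjuz/ → CCVC, /po/ → CV, /ek/ → VC, /tul/ → CVC, /tutp/ → CVCC.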